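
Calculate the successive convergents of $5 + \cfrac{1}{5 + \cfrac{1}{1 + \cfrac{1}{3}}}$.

Using the convergent recurrence p_i = a_i*p_{i-1} + p_{i-2}, q_i = a_i*q_{i-1} + q_{i-2} with p_{-2}=0, p_{-1}=1, q_{-2}=1, q_{-1}=0:
  i=0: a_0=5, p_0 = 5*1 + 0 = 5, q_0 = 5*0 + 1 = 1.
  i=1: a_1=5, p_1 = 5*5 + 1 = 26, q_1 = 5*1 + 0 = 5.
  i=2: a_2=1, p_2 = 1*26 + 5 = 31, q_2 = 1*5 + 1 = 6.
  i=3: a_3=3, p_3 = 3*31 + 26 = 119, q_3 = 3*6 + 5 = 23.

5/1, 26/5, 31/6, 119/23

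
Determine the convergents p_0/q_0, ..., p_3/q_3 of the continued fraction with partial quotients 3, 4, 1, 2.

3/1, 13/4, 16/5, 45/14

Using the convergent recurrence p_i = a_i*p_{i-1} + p_{i-2}, q_i = a_i*q_{i-1} + q_{i-2} with p_{-2}=0, p_{-1}=1, q_{-2}=1, q_{-1}=0:
  i=0: a_0=3, p_0 = 3*1 + 0 = 3, q_0 = 3*0 + 1 = 1.
  i=1: a_1=4, p_1 = 4*3 + 1 = 13, q_1 = 4*1 + 0 = 4.
  i=2: a_2=1, p_2 = 1*13 + 3 = 16, q_2 = 1*4 + 1 = 5.
  i=3: a_3=2, p_3 = 2*16 + 13 = 45, q_3 = 2*5 + 4 = 14.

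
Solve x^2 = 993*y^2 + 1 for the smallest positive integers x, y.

(x, y) = (2647, 84)

First expand sqrt(993) as a continued fraction. With x_i = (sqrt(993) + m_i)/d_i and (m_0, d_0) = (0, 1): a_0 = floor(sqrt(993)) = 31, since 31^2 = 961 <= 993 < 1024 = 32^2.
Iterate m_{i+1} = d_i*a_i - m_i, d_{i+1} = (993 - m_{i+1}^2)/d_i, a_{i+1} = floor((a_0 + m_{i+1})/d_{i+1}):
  m_1 = 1*31 - 0 = 31, d_1 = (993 - 31^2)/1 = 32/1 = 32, a_1 = floor((31 + 31)/32) = 1.
  m_2 = 32*1 - 31 = 1, d_2 = (993 - 1^2)/32 = 992/32 = 31, a_2 = floor((31 + 1)/31) = 1.
  m_3 = 31*1 - 1 = 30, d_3 = (993 - 30^2)/31 = 93/31 = 3, a_3 = floor((31 + 30)/3) = 20.
  m_4 = 3*20 - 30 = 30, d_4 = (993 - 30^2)/3 = 93/3 = 31, a_4 = floor((31 + 30)/31) = 1.
  m_5 = 31*1 - 30 = 1, d_5 = (993 - 1^2)/31 = 992/31 = 32, a_5 = floor((31 + 1)/32) = 1.
  m_6 = 32*1 - 1 = 31, d_6 = (993 - 31^2)/32 = 32/32 = 1, a_6 = floor((31 + 31)/1) = 62.
  m_7 = 1*62 - 31 = 31, d_7 = (993 - 31^2)/1 = 32/1 = 32: (m_7, d_7) = (m_1, d_1) = (31, 32), so from here the quotients repeat a_1, ..., a_6; the period length is 6.
So sqrt(993) = [31; (1, 1, 20, 1, 1, 62)] with period length k = 6.
k is even, so the fundamental solution of x^2 - 993y^2 = 1 is (p_{k-1}, q_{k-1}) = (p_5, q_5); compute convergents through index 5.
Convergents (p_i = a_i*p_{i-1} + p_{i-2}, q_i = a_i*q_{i-1} + q_{i-2} with p_{-2}=0, p_{-1}=1, q_{-2}=1, q_{-1}=0):
  i=0: a_0=31, p_0 = 31*1 + 0 = 31, q_0 = 31*0 + 1 = 1.
  i=1: a_1=1, p_1 = 1*31 + 1 = 32, q_1 = 1*1 + 0 = 1.
  i=2: a_2=1, p_2 = 1*32 + 31 = 63, q_2 = 1*1 + 1 = 2.
  i=3: a_3=20, p_3 = 20*63 + 32 = 1292, q_3 = 20*2 + 1 = 41.
  i=4: a_4=1, p_4 = 1*1292 + 63 = 1355, q_4 = 1*41 + 2 = 43.
  i=5: a_5=1, p_5 = 1*1355 + 1292 = 2647, q_5 = 1*43 + 41 = 84.
Check: 2647^2 - 993*84^2 = 7006609 - 7006608 = 1, so (x, y) = (2647, 84) solves the equation, and by the theorem it is the least positive solution.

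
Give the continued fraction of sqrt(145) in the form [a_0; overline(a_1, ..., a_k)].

[12; overline(24)]

Write x_i = (sqrt(145) + m_i)/d_i with (m_0, d_0) = (0, 1). a_0 = floor(sqrt(145)) = 12, since 12^2 = 144 <= 145 < 169 = 13^2.
Iterate m_{i+1} = d_i*a_i - m_i, d_{i+1} = (145 - m_{i+1}^2)/d_i, a_{i+1} = floor((a_0 + m_{i+1})/d_{i+1}):
  m_1 = 1*12 - 0 = 12, d_1 = (145 - 12^2)/1 = 1/1 = 1, a_1 = floor((12 + 12)/1) = 24.
  m_2 = 1*24 - 12 = 12, d_2 = (145 - 12^2)/1 = 1/1 = 1: (m_2, d_2) = (m_1, d_1) = (12, 1), so from here the quotient a_1 repeats; the period length is 1.
Hence the expansion of sqrt(145) is a_0 = 12 followed by the repeating block 24 (period 1).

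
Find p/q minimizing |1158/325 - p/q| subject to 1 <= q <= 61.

196/55

Expand x = 1158/325 as a continued fraction with the Euclidean algorithm:
  1158 = 3*325 + 183, so a_0 = 3.
  325 = 1*183 + 142, so a_1 = 1.
  183 = 1*142 + 41, so a_2 = 1.
  142 = 3*41 + 19, so a_3 = 3.
  41 = 2*19 + 3, so a_4 = 2.
  19 = 6*3 + 1, so a_5 = 6.
  3 = 3*1 + 0, so a_6 = 3.
so x = [3; 1, 1, 3, 2, 6, 3].
Convergents (p_i = a_i*p_{i-1} + p_{i-2}, q_i = a_i*q_{i-1} + q_{i-2} with p_{-2}=0, p_{-1}=1, q_{-2}=1, q_{-1}=0), until the denominator exceeds 61:
  i=0: a_0=3, p_0 = 3*1 + 0 = 3, q_0 = 3*0 + 1 = 1.
  i=1: a_1=1, p_1 = 1*3 + 1 = 4, q_1 = 1*1 + 0 = 1.
  i=2: a_2=1, p_2 = 1*4 + 3 = 7, q_2 = 1*1 + 1 = 2.
  i=3: a_3=3, p_3 = 3*7 + 4 = 25, q_3 = 3*2 + 1 = 7.
  i=4: a_4=2, p_4 = 2*25 + 7 = 57, q_4 = 2*7 + 2 = 16.
  i=5: a_5=6, p_5 = 6*57 + 25 = 367, q_5 = 6*16 + 7 = 103.
q_5 = 103 > 61, so the last convergent with denominator <= 61 is p_4/q_4 = 57/16.
The closest fraction with denominator <= 61 is either p_4/q_4 or the intermediate fraction (k*p_4 + p_3)/(k*q_4 + q_3) with the largest k >= 1 whose denominator stays <= 61; these approach x as k grows, and every other convergent or intermediate fraction in range is farther away.
Largest k: floor((61 - q_3)/q_4) = floor((61 - 7)/16) = 3.
That gives (3*57 + 25)/(3*16 + 7) = 196/55.
Compare the errors: |x - 57/16| = |1158*16 - 57*325|/(325*16) = 3/5200, and |x - 196/55| = |1158*55 - 196*325|/(325*55) = 10/17875.
Cross-multiplying, 10*5200 = 52000 < 53625 = 3*17875, so 10/17875 is smaller: the intermediate fraction 196/55 is closer to x than 57/16.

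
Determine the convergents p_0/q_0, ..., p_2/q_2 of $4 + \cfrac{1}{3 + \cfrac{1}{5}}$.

4/1, 13/3, 69/16

Using the convergent recurrence p_i = a_i*p_{i-1} + p_{i-2}, q_i = a_i*q_{i-1} + q_{i-2} with p_{-2}=0, p_{-1}=1, q_{-2}=1, q_{-1}=0:
  i=0: a_0=4, p_0 = 4*1 + 0 = 4, q_0 = 4*0 + 1 = 1.
  i=1: a_1=3, p_1 = 3*4 + 1 = 13, q_1 = 3*1 + 0 = 3.
  i=2: a_2=5, p_2 = 5*13 + 4 = 69, q_2 = 5*3 + 1 = 16.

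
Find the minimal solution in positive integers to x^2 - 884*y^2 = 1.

First expand sqrt(884) as a continued fraction. With x_i = (sqrt(884) + m_i)/d_i and (m_0, d_0) = (0, 1): a_0 = floor(sqrt(884)) = 29, since 29^2 = 841 <= 884 < 900 = 30^2.
Iterate m_{i+1} = d_i*a_i - m_i, d_{i+1} = (884 - m_{i+1}^2)/d_i, a_{i+1} = floor((a_0 + m_{i+1})/d_{i+1}):
  m_1 = 1*29 - 0 = 29, d_1 = (884 - 29^2)/1 = 43/1 = 43, a_1 = floor((29 + 29)/43) = 1.
  m_2 = 43*1 - 29 = 14, d_2 = (884 - 14^2)/43 = 688/43 = 16, a_2 = floor((29 + 14)/16) = 2.
  m_3 = 16*2 - 14 = 18, d_3 = (884 - 18^2)/16 = 560/16 = 35, a_3 = floor((29 + 18)/35) = 1.
  m_4 = 35*1 - 18 = 17, d_4 = (884 - 17^2)/35 = 595/35 = 17, a_4 = floor((29 + 17)/17) = 2.
  m_5 = 17*2 - 17 = 17, d_5 = (884 - 17^2)/17 = 595/17 = 35, a_5 = floor((29 + 17)/35) = 1.
  m_6 = 35*1 - 17 = 18, d_6 = (884 - 18^2)/35 = 560/35 = 16, a_6 = floor((29 + 18)/16) = 2.
  m_7 = 16*2 - 18 = 14, d_7 = (884 - 14^2)/16 = 688/16 = 43, a_7 = floor((29 + 14)/43) = 1.
  m_8 = 43*1 - 14 = 29, d_8 = (884 - 29^2)/43 = 43/43 = 1, a_8 = floor((29 + 29)/1) = 58.
  m_9 = 1*58 - 29 = 29, d_9 = (884 - 29^2)/1 = 43/1 = 43: (m_9, d_9) = (m_1, d_1) = (29, 43), so from here the quotients repeat a_1, ..., a_8; the period length is 8.
So sqrt(884) = [29; (1, 2, 1, 2, 1, 2, 1, 58)] with period length k = 8.
k is even, so the fundamental solution of x^2 - 884y^2 = 1 is (p_{k-1}, q_{k-1}) = (p_7, q_7); compute convergents through index 7.
Convergents (p_i = a_i*p_{i-1} + p_{i-2}, q_i = a_i*q_{i-1} + q_{i-2} with p_{-2}=0, p_{-1}=1, q_{-2}=1, q_{-1}=0):
  i=0: a_0=29, p_0 = 29*1 + 0 = 29, q_0 = 29*0 + 1 = 1.
  i=1: a_1=1, p_1 = 1*29 + 1 = 30, q_1 = 1*1 + 0 = 1.
  i=2: a_2=2, p_2 = 2*30 + 29 = 89, q_2 = 2*1 + 1 = 3.
  i=3: a_3=1, p_3 = 1*89 + 30 = 119, q_3 = 1*3 + 1 = 4.
  i=4: a_4=2, p_4 = 2*119 + 89 = 327, q_4 = 2*4 + 3 = 11.
  i=5: a_5=1, p_5 = 1*327 + 119 = 446, q_5 = 1*11 + 4 = 15.
  i=6: a_6=2, p_6 = 2*446 + 327 = 1219, q_6 = 2*15 + 11 = 41.
  i=7: a_7=1, p_7 = 1*1219 + 446 = 1665, q_7 = 1*41 + 15 = 56.
Check: 1665^2 - 884*56^2 = 2772225 - 2772224 = 1, so (x, y) = (1665, 56) solves the equation, and by the theorem it is the least positive solution.

(x, y) = (1665, 56)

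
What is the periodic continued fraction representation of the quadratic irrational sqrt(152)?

Write x_i = (sqrt(152) + m_i)/d_i with (m_0, d_0) = (0, 1). a_0 = floor(sqrt(152)) = 12, since 12^2 = 144 <= 152 < 169 = 13^2.
Iterate m_{i+1} = d_i*a_i - m_i, d_{i+1} = (152 - m_{i+1}^2)/d_i, a_{i+1} = floor((a_0 + m_{i+1})/d_{i+1}):
  m_1 = 1*12 - 0 = 12, d_1 = (152 - 12^2)/1 = 8/1 = 8, a_1 = floor((12 + 12)/8) = 3.
  m_2 = 8*3 - 12 = 12, d_2 = (152 - 12^2)/8 = 8/8 = 1, a_2 = floor((12 + 12)/1) = 24.
  m_3 = 1*24 - 12 = 12, d_3 = (152 - 12^2)/1 = 8/1 = 8: (m_3, d_3) = (m_1, d_1) = (12, 8), so from here the quotients repeat a_1, a_2; the period length is 2.
Hence the expansion of sqrt(152) is a_0 = 12 followed by the repeating block 3, 24 (period 2).

[12; (3, 24)]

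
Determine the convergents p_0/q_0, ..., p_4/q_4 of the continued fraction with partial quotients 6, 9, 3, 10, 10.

6/1, 55/9, 171/28, 1765/289, 17821/2918

Using the convergent recurrence p_i = a_i*p_{i-1} + p_{i-2}, q_i = a_i*q_{i-1} + q_{i-2} with p_{-2}=0, p_{-1}=1, q_{-2}=1, q_{-1}=0:
  i=0: a_0=6, p_0 = 6*1 + 0 = 6, q_0 = 6*0 + 1 = 1.
  i=1: a_1=9, p_1 = 9*6 + 1 = 55, q_1 = 9*1 + 0 = 9.
  i=2: a_2=3, p_2 = 3*55 + 6 = 171, q_2 = 3*9 + 1 = 28.
  i=3: a_3=10, p_3 = 10*171 + 55 = 1765, q_3 = 10*28 + 9 = 289.
  i=4: a_4=10, p_4 = 10*1765 + 171 = 17821, q_4 = 10*289 + 28 = 2918.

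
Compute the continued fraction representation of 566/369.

Run the Euclidean algorithm on 566 and 369; the successive quotients are the partial quotients a_0, a_1, ... (each step inverts the fractional part left over by the previous one):
  566 = 1*369 + 197, so a_0 = 1.
  369 = 1*197 + 172, so a_1 = 1.
  197 = 1*172 + 25, so a_2 = 1.
  172 = 6*25 + 22, so a_3 = 6.
  25 = 1*22 + 3, so a_4 = 1.
  22 = 7*3 + 1, so a_5 = 7.
  3 = 3*1 + 0, so a_6 = 3.
The remainder reaches 0 after 7 divisions, so the expansion has 7 partial quotients, read off in order.

[1; 1, 1, 6, 1, 7, 3]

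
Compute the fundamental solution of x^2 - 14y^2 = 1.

First expand sqrt(14) as a continued fraction. With x_i = (sqrt(14) + m_i)/d_i and (m_0, d_0) = (0, 1): a_0 = floor(sqrt(14)) = 3, since 3^2 = 9 <= 14 < 16 = 4^2.
Iterate m_{i+1} = d_i*a_i - m_i, d_{i+1} = (14 - m_{i+1}^2)/d_i, a_{i+1} = floor((a_0 + m_{i+1})/d_{i+1}):
  m_1 = 1*3 - 0 = 3, d_1 = (14 - 3^2)/1 = 5/1 = 5, a_1 = floor((3 + 3)/5) = 1.
  m_2 = 5*1 - 3 = 2, d_2 = (14 - 2^2)/5 = 10/5 = 2, a_2 = floor((3 + 2)/2) = 2.
  m_3 = 2*2 - 2 = 2, d_3 = (14 - 2^2)/2 = 10/2 = 5, a_3 = floor((3 + 2)/5) = 1.
  m_4 = 5*1 - 2 = 3, d_4 = (14 - 3^2)/5 = 5/5 = 1, a_4 = floor((3 + 3)/1) = 6.
  m_5 = 1*6 - 3 = 3, d_5 = (14 - 3^2)/1 = 5/1 = 5: (m_5, d_5) = (m_1, d_1) = (3, 5), so from here the quotients repeat a_1, ..., a_4; the period length is 4.
So sqrt(14) = [3; (1, 2, 1, 6)] with period length k = 4.
k is even, so the fundamental solution of x^2 - 14y^2 = 1 is (p_{k-1}, q_{k-1}) = (p_3, q_3); compute convergents through index 3.
Convergents (p_i = a_i*p_{i-1} + p_{i-2}, q_i = a_i*q_{i-1} + q_{i-2} with p_{-2}=0, p_{-1}=1, q_{-2}=1, q_{-1}=0):
  i=0: a_0=3, p_0 = 3*1 + 0 = 3, q_0 = 3*0 + 1 = 1.
  i=1: a_1=1, p_1 = 1*3 + 1 = 4, q_1 = 1*1 + 0 = 1.
  i=2: a_2=2, p_2 = 2*4 + 3 = 11, q_2 = 2*1 + 1 = 3.
  i=3: a_3=1, p_3 = 1*11 + 4 = 15, q_3 = 1*3 + 1 = 4.
Check: 15^2 - 14*4^2 = 225 - 224 = 1, so (x, y) = (15, 4) solves the equation, and by the theorem it is the least positive solution.

(x, y) = (15, 4)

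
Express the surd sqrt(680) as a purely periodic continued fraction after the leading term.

Write x_i = (sqrt(680) + m_i)/d_i with (m_0, d_0) = (0, 1). a_0 = floor(sqrt(680)) = 26, since 26^2 = 676 <= 680 < 729 = 27^2.
Iterate m_{i+1} = d_i*a_i - m_i, d_{i+1} = (680 - m_{i+1}^2)/d_i, a_{i+1} = floor((a_0 + m_{i+1})/d_{i+1}):
  m_1 = 1*26 - 0 = 26, d_1 = (680 - 26^2)/1 = 4/1 = 4, a_1 = floor((26 + 26)/4) = 13.
  m_2 = 4*13 - 26 = 26, d_2 = (680 - 26^2)/4 = 4/4 = 1, a_2 = floor((26 + 26)/1) = 52.
  m_3 = 1*52 - 26 = 26, d_3 = (680 - 26^2)/1 = 4/1 = 4: (m_3, d_3) = (m_1, d_1) = (26, 4), so from here the quotients repeat a_1, a_2; the period length is 2.
Hence the expansion of sqrt(680) is a_0 = 26 followed by the repeating block 13, 52 (period 2).

[26; (13, 52)]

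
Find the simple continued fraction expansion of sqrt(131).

[11; (2, 4, 11, 4, 2, 22)]

Write x_i = (sqrt(131) + m_i)/d_i with (m_0, d_0) = (0, 1). a_0 = floor(sqrt(131)) = 11, since 11^2 = 121 <= 131 < 144 = 12^2.
Iterate m_{i+1} = d_i*a_i - m_i, d_{i+1} = (131 - m_{i+1}^2)/d_i, a_{i+1} = floor((a_0 + m_{i+1})/d_{i+1}):
  m_1 = 1*11 - 0 = 11, d_1 = (131 - 11^2)/1 = 10/1 = 10, a_1 = floor((11 + 11)/10) = 2.
  m_2 = 10*2 - 11 = 9, d_2 = (131 - 9^2)/10 = 50/10 = 5, a_2 = floor((11 + 9)/5) = 4.
  m_3 = 5*4 - 9 = 11, d_3 = (131 - 11^2)/5 = 10/5 = 2, a_3 = floor((11 + 11)/2) = 11.
  m_4 = 2*11 - 11 = 11, d_4 = (131 - 11^2)/2 = 10/2 = 5, a_4 = floor((11 + 11)/5) = 4.
  m_5 = 5*4 - 11 = 9, d_5 = (131 - 9^2)/5 = 50/5 = 10, a_5 = floor((11 + 9)/10) = 2.
  m_6 = 10*2 - 9 = 11, d_6 = (131 - 11^2)/10 = 10/10 = 1, a_6 = floor((11 + 11)/1) = 22.
  m_7 = 1*22 - 11 = 11, d_7 = (131 - 11^2)/1 = 10/1 = 10: (m_7, d_7) = (m_1, d_1) = (11, 10), so from here the quotients repeat a_1, ..., a_6; the period length is 6.
Hence the expansion of sqrt(131) is a_0 = 11 followed by the repeating block 2, 4, 11, 4, 2, 22 (period 6).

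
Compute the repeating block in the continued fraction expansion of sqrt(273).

[16; (1, 1, 10, 1, 1, 32)]

Write x_i = (sqrt(273) + m_i)/d_i with (m_0, d_0) = (0, 1). a_0 = floor(sqrt(273)) = 16, since 16^2 = 256 <= 273 < 289 = 17^2.
Iterate m_{i+1} = d_i*a_i - m_i, d_{i+1} = (273 - m_{i+1}^2)/d_i, a_{i+1} = floor((a_0 + m_{i+1})/d_{i+1}):
  m_1 = 1*16 - 0 = 16, d_1 = (273 - 16^2)/1 = 17/1 = 17, a_1 = floor((16 + 16)/17) = 1.
  m_2 = 17*1 - 16 = 1, d_2 = (273 - 1^2)/17 = 272/17 = 16, a_2 = floor((16 + 1)/16) = 1.
  m_3 = 16*1 - 1 = 15, d_3 = (273 - 15^2)/16 = 48/16 = 3, a_3 = floor((16 + 15)/3) = 10.
  m_4 = 3*10 - 15 = 15, d_4 = (273 - 15^2)/3 = 48/3 = 16, a_4 = floor((16 + 15)/16) = 1.
  m_5 = 16*1 - 15 = 1, d_5 = (273 - 1^2)/16 = 272/16 = 17, a_5 = floor((16 + 1)/17) = 1.
  m_6 = 17*1 - 1 = 16, d_6 = (273 - 16^2)/17 = 17/17 = 1, a_6 = floor((16 + 16)/1) = 32.
  m_7 = 1*32 - 16 = 16, d_7 = (273 - 16^2)/1 = 17/1 = 17: (m_7, d_7) = (m_1, d_1) = (16, 17), so from here the quotients repeat a_1, ..., a_6; the period length is 6.
Hence the expansion of sqrt(273) is a_0 = 16 followed by the repeating block 1, 1, 10, 1, 1, 32 (period 6).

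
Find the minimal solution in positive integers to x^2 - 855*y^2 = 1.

(x, y) = (3041, 104)

First expand sqrt(855) as a continued fraction. With x_i = (sqrt(855) + m_i)/d_i and (m_0, d_0) = (0, 1): a_0 = floor(sqrt(855)) = 29, since 29^2 = 841 <= 855 < 900 = 30^2.
Iterate m_{i+1} = d_i*a_i - m_i, d_{i+1} = (855 - m_{i+1}^2)/d_i, a_{i+1} = floor((a_0 + m_{i+1})/d_{i+1}):
  m_1 = 1*29 - 0 = 29, d_1 = (855 - 29^2)/1 = 14/1 = 14, a_1 = floor((29 + 29)/14) = 4.
  m_2 = 14*4 - 29 = 27, d_2 = (855 - 27^2)/14 = 126/14 = 9, a_2 = floor((29 + 27)/9) = 6.
  m_3 = 9*6 - 27 = 27, d_3 = (855 - 27^2)/9 = 126/9 = 14, a_3 = floor((29 + 27)/14) = 4.
  m_4 = 14*4 - 27 = 29, d_4 = (855 - 29^2)/14 = 14/14 = 1, a_4 = floor((29 + 29)/1) = 58.
  m_5 = 1*58 - 29 = 29, d_5 = (855 - 29^2)/1 = 14/1 = 14: (m_5, d_5) = (m_1, d_1) = (29, 14), so from here the quotients repeat a_1, ..., a_4; the period length is 4.
So sqrt(855) = [29; (4, 6, 4, 58)] with period length k = 4.
k is even, so the fundamental solution of x^2 - 855y^2 = 1 is (p_{k-1}, q_{k-1}) = (p_3, q_3); compute convergents through index 3.
Convergents (p_i = a_i*p_{i-1} + p_{i-2}, q_i = a_i*q_{i-1} + q_{i-2} with p_{-2}=0, p_{-1}=1, q_{-2}=1, q_{-1}=0):
  i=0: a_0=29, p_0 = 29*1 + 0 = 29, q_0 = 29*0 + 1 = 1.
  i=1: a_1=4, p_1 = 4*29 + 1 = 117, q_1 = 4*1 + 0 = 4.
  i=2: a_2=6, p_2 = 6*117 + 29 = 731, q_2 = 6*4 + 1 = 25.
  i=3: a_3=4, p_3 = 4*731 + 117 = 3041, q_3 = 4*25 + 4 = 104.
Check: 3041^2 - 855*104^2 = 9247681 - 9247680 = 1, so (x, y) = (3041, 104) solves the equation, and by the theorem it is the least positive solution.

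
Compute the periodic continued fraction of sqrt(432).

[20; (1, 3, 1, 1, 1, 3, 1, 40)]

Write x_i = (sqrt(432) + m_i)/d_i with (m_0, d_0) = (0, 1). a_0 = floor(sqrt(432)) = 20, since 20^2 = 400 <= 432 < 441 = 21^2.
Iterate m_{i+1} = d_i*a_i - m_i, d_{i+1} = (432 - m_{i+1}^2)/d_i, a_{i+1} = floor((a_0 + m_{i+1})/d_{i+1}):
  m_1 = 1*20 - 0 = 20, d_1 = (432 - 20^2)/1 = 32/1 = 32, a_1 = floor((20 + 20)/32) = 1.
  m_2 = 32*1 - 20 = 12, d_2 = (432 - 12^2)/32 = 288/32 = 9, a_2 = floor((20 + 12)/9) = 3.
  m_3 = 9*3 - 12 = 15, d_3 = (432 - 15^2)/9 = 207/9 = 23, a_3 = floor((20 + 15)/23) = 1.
  m_4 = 23*1 - 15 = 8, d_4 = (432 - 8^2)/23 = 368/23 = 16, a_4 = floor((20 + 8)/16) = 1.
  m_5 = 16*1 - 8 = 8, d_5 = (432 - 8^2)/16 = 368/16 = 23, a_5 = floor((20 + 8)/23) = 1.
  m_6 = 23*1 - 8 = 15, d_6 = (432 - 15^2)/23 = 207/23 = 9, a_6 = floor((20 + 15)/9) = 3.
  m_7 = 9*3 - 15 = 12, d_7 = (432 - 12^2)/9 = 288/9 = 32, a_7 = floor((20 + 12)/32) = 1.
  m_8 = 32*1 - 12 = 20, d_8 = (432 - 20^2)/32 = 32/32 = 1, a_8 = floor((20 + 20)/1) = 40.
  m_9 = 1*40 - 20 = 20, d_9 = (432 - 20^2)/1 = 32/1 = 32: (m_9, d_9) = (m_1, d_1) = (20, 32), so from here the quotients repeat a_1, ..., a_8; the period length is 8.
Hence the expansion of sqrt(432) is a_0 = 20 followed by the repeating block 1, 3, 1, 1, 1, 3, 1, 40 (period 8).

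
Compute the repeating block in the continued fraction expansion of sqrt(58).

[7; (1, 1, 1, 1, 1, 1, 14)]

Write x_i = (sqrt(58) + m_i)/d_i with (m_0, d_0) = (0, 1). a_0 = floor(sqrt(58)) = 7, since 7^2 = 49 <= 58 < 64 = 8^2.
Iterate m_{i+1} = d_i*a_i - m_i, d_{i+1} = (58 - m_{i+1}^2)/d_i, a_{i+1} = floor((a_0 + m_{i+1})/d_{i+1}):
  m_1 = 1*7 - 0 = 7, d_1 = (58 - 7^2)/1 = 9/1 = 9, a_1 = floor((7 + 7)/9) = 1.
  m_2 = 9*1 - 7 = 2, d_2 = (58 - 2^2)/9 = 54/9 = 6, a_2 = floor((7 + 2)/6) = 1.
  m_3 = 6*1 - 2 = 4, d_3 = (58 - 4^2)/6 = 42/6 = 7, a_3 = floor((7 + 4)/7) = 1.
  m_4 = 7*1 - 4 = 3, d_4 = (58 - 3^2)/7 = 49/7 = 7, a_4 = floor((7 + 3)/7) = 1.
  m_5 = 7*1 - 3 = 4, d_5 = (58 - 4^2)/7 = 42/7 = 6, a_5 = floor((7 + 4)/6) = 1.
  m_6 = 6*1 - 4 = 2, d_6 = (58 - 2^2)/6 = 54/6 = 9, a_6 = floor((7 + 2)/9) = 1.
  m_7 = 9*1 - 2 = 7, d_7 = (58 - 7^2)/9 = 9/9 = 1, a_7 = floor((7 + 7)/1) = 14.
  m_8 = 1*14 - 7 = 7, d_8 = (58 - 7^2)/1 = 9/1 = 9: (m_8, d_8) = (m_1, d_1) = (7, 9), so from here the quotients repeat a_1, ..., a_7; the period length is 7.
Hence the expansion of sqrt(58) is a_0 = 7 followed by the repeating block 1, 1, 1, 1, 1, 1, 14 (period 7).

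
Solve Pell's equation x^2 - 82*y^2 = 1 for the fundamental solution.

First expand sqrt(82) as a continued fraction. With x_i = (sqrt(82) + m_i)/d_i and (m_0, d_0) = (0, 1): a_0 = floor(sqrt(82)) = 9, since 9^2 = 81 <= 82 < 100 = 10^2.
Iterate m_{i+1} = d_i*a_i - m_i, d_{i+1} = (82 - m_{i+1}^2)/d_i, a_{i+1} = floor((a_0 + m_{i+1})/d_{i+1}):
  m_1 = 1*9 - 0 = 9, d_1 = (82 - 9^2)/1 = 1/1 = 1, a_1 = floor((9 + 9)/1) = 18.
  m_2 = 1*18 - 9 = 9, d_2 = (82 - 9^2)/1 = 1/1 = 1: (m_2, d_2) = (m_1, d_1) = (9, 1), so from here the quotient a_1 repeats; the period length is 1.
So sqrt(82) = [9; (18)] with period length k = 1.
k is odd, so (p_{k-1}, q_{k-1}) only solves x^2 - 82y^2 = -1 and the fundamental solution of x^2 - 82y^2 = 1 is (p_{2k-1}, q_{2k-1}) = (p_1, q_1); compute convergents through index 1, running through the period twice.
Convergents (p_i = a_i*p_{i-1} + p_{i-2}, q_i = a_i*q_{i-1} + q_{i-2} with p_{-2}=0, p_{-1}=1, q_{-2}=1, q_{-1}=0):
  i=0: a_0=9, p_0 = 9*1 + 0 = 9, q_0 = 9*0 + 1 = 1.
  i=1: a_1=18, p_1 = 18*9 + 1 = 163, q_1 = 18*1 + 0 = 18.
Indeed p_0^2 - 82*q_0^2 = 81 - 82 = -1, not +1.
Check: 163^2 - 82*18^2 = 26569 - 26568 = 1, so (x, y) = (163, 18) solves the equation, and by the theorem it is the least positive solution.

(x, y) = (163, 18)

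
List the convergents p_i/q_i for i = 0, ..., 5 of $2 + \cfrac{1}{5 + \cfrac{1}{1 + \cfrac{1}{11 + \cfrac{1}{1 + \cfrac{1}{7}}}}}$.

Using the convergent recurrence p_i = a_i*p_{i-1} + p_{i-2}, q_i = a_i*q_{i-1} + q_{i-2} with p_{-2}=0, p_{-1}=1, q_{-2}=1, q_{-1}=0:
  i=0: a_0=2, p_0 = 2*1 + 0 = 2, q_0 = 2*0 + 1 = 1.
  i=1: a_1=5, p_1 = 5*2 + 1 = 11, q_1 = 5*1 + 0 = 5.
  i=2: a_2=1, p_2 = 1*11 + 2 = 13, q_2 = 1*5 + 1 = 6.
  i=3: a_3=11, p_3 = 11*13 + 11 = 154, q_3 = 11*6 + 5 = 71.
  i=4: a_4=1, p_4 = 1*154 + 13 = 167, q_4 = 1*71 + 6 = 77.
  i=5: a_5=7, p_5 = 7*167 + 154 = 1323, q_5 = 7*77 + 71 = 610.

2/1, 11/5, 13/6, 154/71, 167/77, 1323/610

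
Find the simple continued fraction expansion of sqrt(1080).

[32; (1, 6, 3, 6, 1, 64)]

Write x_i = (sqrt(1080) + m_i)/d_i with (m_0, d_0) = (0, 1). a_0 = floor(sqrt(1080)) = 32, since 32^2 = 1024 <= 1080 < 1089 = 33^2.
Iterate m_{i+1} = d_i*a_i - m_i, d_{i+1} = (1080 - m_{i+1}^2)/d_i, a_{i+1} = floor((a_0 + m_{i+1})/d_{i+1}):
  m_1 = 1*32 - 0 = 32, d_1 = (1080 - 32^2)/1 = 56/1 = 56, a_1 = floor((32 + 32)/56) = 1.
  m_2 = 56*1 - 32 = 24, d_2 = (1080 - 24^2)/56 = 504/56 = 9, a_2 = floor((32 + 24)/9) = 6.
  m_3 = 9*6 - 24 = 30, d_3 = (1080 - 30^2)/9 = 180/9 = 20, a_3 = floor((32 + 30)/20) = 3.
  m_4 = 20*3 - 30 = 30, d_4 = (1080 - 30^2)/20 = 180/20 = 9, a_4 = floor((32 + 30)/9) = 6.
  m_5 = 9*6 - 30 = 24, d_5 = (1080 - 24^2)/9 = 504/9 = 56, a_5 = floor((32 + 24)/56) = 1.
  m_6 = 56*1 - 24 = 32, d_6 = (1080 - 32^2)/56 = 56/56 = 1, a_6 = floor((32 + 32)/1) = 64.
  m_7 = 1*64 - 32 = 32, d_7 = (1080 - 32^2)/1 = 56/1 = 56: (m_7, d_7) = (m_1, d_1) = (32, 56), so from here the quotients repeat a_1, ..., a_6; the period length is 6.
Hence the expansion of sqrt(1080) is a_0 = 32 followed by the repeating block 1, 6, 3, 6, 1, 64 (period 6).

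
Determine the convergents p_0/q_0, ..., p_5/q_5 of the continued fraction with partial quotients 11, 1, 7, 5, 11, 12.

11/1, 12/1, 95/8, 487/41, 5452/459, 65911/5549

Using the convergent recurrence p_i = a_i*p_{i-1} + p_{i-2}, q_i = a_i*q_{i-1} + q_{i-2} with p_{-2}=0, p_{-1}=1, q_{-2}=1, q_{-1}=0:
  i=0: a_0=11, p_0 = 11*1 + 0 = 11, q_0 = 11*0 + 1 = 1.
  i=1: a_1=1, p_1 = 1*11 + 1 = 12, q_1 = 1*1 + 0 = 1.
  i=2: a_2=7, p_2 = 7*12 + 11 = 95, q_2 = 7*1 + 1 = 8.
  i=3: a_3=5, p_3 = 5*95 + 12 = 487, q_3 = 5*8 + 1 = 41.
  i=4: a_4=11, p_4 = 11*487 + 95 = 5452, q_4 = 11*41 + 8 = 459.
  i=5: a_5=12, p_5 = 12*5452 + 487 = 65911, q_5 = 12*459 + 41 = 5549.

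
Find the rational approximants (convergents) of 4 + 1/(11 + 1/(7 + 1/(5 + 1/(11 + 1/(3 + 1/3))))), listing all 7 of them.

Using the convergent recurrence p_i = a_i*p_{i-1} + p_{i-2}, q_i = a_i*q_{i-1} + q_{i-2} with p_{-2}=0, p_{-1}=1, q_{-2}=1, q_{-1}=0:
  i=0: a_0=4, p_0 = 4*1 + 0 = 4, q_0 = 4*0 + 1 = 1.
  i=1: a_1=11, p_1 = 11*4 + 1 = 45, q_1 = 11*1 + 0 = 11.
  i=2: a_2=7, p_2 = 7*45 + 4 = 319, q_2 = 7*11 + 1 = 78.
  i=3: a_3=5, p_3 = 5*319 + 45 = 1640, q_3 = 5*78 + 11 = 401.
  i=4: a_4=11, p_4 = 11*1640 + 319 = 18359, q_4 = 11*401 + 78 = 4489.
  i=5: a_5=3, p_5 = 3*18359 + 1640 = 56717, q_5 = 3*4489 + 401 = 13868.
  i=6: a_6=3, p_6 = 3*56717 + 18359 = 188510, q_6 = 3*13868 + 4489 = 46093.

4/1, 45/11, 319/78, 1640/401, 18359/4489, 56717/13868, 188510/46093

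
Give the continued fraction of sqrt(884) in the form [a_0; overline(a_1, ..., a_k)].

Write x_i = (sqrt(884) + m_i)/d_i with (m_0, d_0) = (0, 1). a_0 = floor(sqrt(884)) = 29, since 29^2 = 841 <= 884 < 900 = 30^2.
Iterate m_{i+1} = d_i*a_i - m_i, d_{i+1} = (884 - m_{i+1}^2)/d_i, a_{i+1} = floor((a_0 + m_{i+1})/d_{i+1}):
  m_1 = 1*29 - 0 = 29, d_1 = (884 - 29^2)/1 = 43/1 = 43, a_1 = floor((29 + 29)/43) = 1.
  m_2 = 43*1 - 29 = 14, d_2 = (884 - 14^2)/43 = 688/43 = 16, a_2 = floor((29 + 14)/16) = 2.
  m_3 = 16*2 - 14 = 18, d_3 = (884 - 18^2)/16 = 560/16 = 35, a_3 = floor((29 + 18)/35) = 1.
  m_4 = 35*1 - 18 = 17, d_4 = (884 - 17^2)/35 = 595/35 = 17, a_4 = floor((29 + 17)/17) = 2.
  m_5 = 17*2 - 17 = 17, d_5 = (884 - 17^2)/17 = 595/17 = 35, a_5 = floor((29 + 17)/35) = 1.
  m_6 = 35*1 - 17 = 18, d_6 = (884 - 18^2)/35 = 560/35 = 16, a_6 = floor((29 + 18)/16) = 2.
  m_7 = 16*2 - 18 = 14, d_7 = (884 - 14^2)/16 = 688/16 = 43, a_7 = floor((29 + 14)/43) = 1.
  m_8 = 43*1 - 14 = 29, d_8 = (884 - 29^2)/43 = 43/43 = 1, a_8 = floor((29 + 29)/1) = 58.
  m_9 = 1*58 - 29 = 29, d_9 = (884 - 29^2)/1 = 43/1 = 43: (m_9, d_9) = (m_1, d_1) = (29, 43), so from here the quotients repeat a_1, ..., a_8; the period length is 8.
Hence the expansion of sqrt(884) is a_0 = 29 followed by the repeating block 1, 2, 1, 2, 1, 2, 1, 58 (period 8).

[29; overline(1, 2, 1, 2, 1, 2, 1, 58)]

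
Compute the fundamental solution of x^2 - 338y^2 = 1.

(x, y) = (114243, 6214)

First expand sqrt(338) as a continued fraction. With x_i = (sqrt(338) + m_i)/d_i and (m_0, d_0) = (0, 1): a_0 = floor(sqrt(338)) = 18, since 18^2 = 324 <= 338 < 361 = 19^2.
Iterate m_{i+1} = d_i*a_i - m_i, d_{i+1} = (338 - m_{i+1}^2)/d_i, a_{i+1} = floor((a_0 + m_{i+1})/d_{i+1}):
  m_1 = 1*18 - 0 = 18, d_1 = (338 - 18^2)/1 = 14/1 = 14, a_1 = floor((18 + 18)/14) = 2.
  m_2 = 14*2 - 18 = 10, d_2 = (338 - 10^2)/14 = 238/14 = 17, a_2 = floor((18 + 10)/17) = 1.
  m_3 = 17*1 - 10 = 7, d_3 = (338 - 7^2)/17 = 289/17 = 17, a_3 = floor((18 + 7)/17) = 1.
  m_4 = 17*1 - 7 = 10, d_4 = (338 - 10^2)/17 = 238/17 = 14, a_4 = floor((18 + 10)/14) = 2.
  m_5 = 14*2 - 10 = 18, d_5 = (338 - 18^2)/14 = 14/14 = 1, a_5 = floor((18 + 18)/1) = 36.
  m_6 = 1*36 - 18 = 18, d_6 = (338 - 18^2)/1 = 14/1 = 14: (m_6, d_6) = (m_1, d_1) = (18, 14), so from here the quotients repeat a_1, ..., a_5; the period length is 5.
So sqrt(338) = [18; (2, 1, 1, 2, 36)] with period length k = 5.
k is odd, so (p_{k-1}, q_{k-1}) only solves x^2 - 338y^2 = -1 and the fundamental solution of x^2 - 338y^2 = 1 is (p_{2k-1}, q_{2k-1}) = (p_9, q_9); compute convergents through index 9, running through the period twice.
Convergents (p_i = a_i*p_{i-1} + p_{i-2}, q_i = a_i*q_{i-1} + q_{i-2} with p_{-2}=0, p_{-1}=1, q_{-2}=1, q_{-1}=0):
  i=0: a_0=18, p_0 = 18*1 + 0 = 18, q_0 = 18*0 + 1 = 1.
  i=1: a_1=2, p_1 = 2*18 + 1 = 37, q_1 = 2*1 + 0 = 2.
  i=2: a_2=1, p_2 = 1*37 + 18 = 55, q_2 = 1*2 + 1 = 3.
  i=3: a_3=1, p_3 = 1*55 + 37 = 92, q_3 = 1*3 + 2 = 5.
  i=4: a_4=2, p_4 = 2*92 + 55 = 239, q_4 = 2*5 + 3 = 13.
  i=5: a_5=36, p_5 = 36*239 + 92 = 8696, q_5 = 36*13 + 5 = 473.
  i=6: a_6=2, p_6 = 2*8696 + 239 = 17631, q_6 = 2*473 + 13 = 959.
  i=7: a_7=1, p_7 = 1*17631 + 8696 = 26327, q_7 = 1*959 + 473 = 1432.
  i=8: a_8=1, p_8 = 1*26327 + 17631 = 43958, q_8 = 1*1432 + 959 = 2391.
  i=9: a_9=2, p_9 = 2*43958 + 26327 = 114243, q_9 = 2*2391 + 1432 = 6214.
Indeed p_4^2 - 338*q_4^2 = 57121 - 57122 = -1, not +1.
Check: 114243^2 - 338*6214^2 = 13051463049 - 13051463048 = 1, so (x, y) = (114243, 6214) solves the equation, and by the theorem it is the least positive solution.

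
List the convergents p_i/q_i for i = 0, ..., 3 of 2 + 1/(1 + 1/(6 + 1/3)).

2/1, 3/1, 20/7, 63/22

Using the convergent recurrence p_i = a_i*p_{i-1} + p_{i-2}, q_i = a_i*q_{i-1} + q_{i-2} with p_{-2}=0, p_{-1}=1, q_{-2}=1, q_{-1}=0:
  i=0: a_0=2, p_0 = 2*1 + 0 = 2, q_0 = 2*0 + 1 = 1.
  i=1: a_1=1, p_1 = 1*2 + 1 = 3, q_1 = 1*1 + 0 = 1.
  i=2: a_2=6, p_2 = 6*3 + 2 = 20, q_2 = 6*1 + 1 = 7.
  i=3: a_3=3, p_3 = 3*20 + 3 = 63, q_3 = 3*7 + 1 = 22.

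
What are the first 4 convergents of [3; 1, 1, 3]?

Using the convergent recurrence p_i = a_i*p_{i-1} + p_{i-2}, q_i = a_i*q_{i-1} + q_{i-2} with p_{-2}=0, p_{-1}=1, q_{-2}=1, q_{-1}=0:
  i=0: a_0=3, p_0 = 3*1 + 0 = 3, q_0 = 3*0 + 1 = 1.
  i=1: a_1=1, p_1 = 1*3 + 1 = 4, q_1 = 1*1 + 0 = 1.
  i=2: a_2=1, p_2 = 1*4 + 3 = 7, q_2 = 1*1 + 1 = 2.
  i=3: a_3=3, p_3 = 3*7 + 4 = 25, q_3 = 3*2 + 1 = 7.

3/1, 4/1, 7/2, 25/7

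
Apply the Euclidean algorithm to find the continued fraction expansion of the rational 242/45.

[5; 2, 1, 1, 1, 5]

Run the Euclidean algorithm on 242 and 45; the successive quotients are the partial quotients a_0, a_1, ... (each step inverts the fractional part left over by the previous one):
  242 = 5*45 + 17, so a_0 = 5.
  45 = 2*17 + 11, so a_1 = 2.
  17 = 1*11 + 6, so a_2 = 1.
  11 = 1*6 + 5, so a_3 = 1.
  6 = 1*5 + 1, so a_4 = 1.
  5 = 5*1 + 0, so a_5 = 5.
The remainder reaches 0 after 6 divisions, so the expansion has 6 partial quotients, read off in order.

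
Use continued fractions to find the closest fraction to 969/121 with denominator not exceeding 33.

Expand x = 969/121 as a continued fraction with the Euclidean algorithm:
  969 = 8*121 + 1, so a_0 = 8.
  121 = 121*1 + 0, so a_1 = 121.
so x = [8; 121].
Convergents (p_i = a_i*p_{i-1} + p_{i-2}, q_i = a_i*q_{i-1} + q_{i-2} with p_{-2}=0, p_{-1}=1, q_{-2}=1, q_{-1}=0), until the denominator exceeds 33:
  i=0: a_0=8, p_0 = 8*1 + 0 = 8, q_0 = 8*0 + 1 = 1.
  i=1: a_1=121, p_1 = 121*8 + 1 = 969, q_1 = 121*1 + 0 = 121.
q_1 = 121 > 33, so the last convergent with denominator <= 33 is p_0/q_0 = 8/1.
The closest fraction with denominator <= 33 is either p_0/q_0 or the intermediate fraction (k*p_0 + p_{-1})/(k*q_0 + q_{-1}) with the largest k >= 1 whose denominator stays <= 33; these approach x as k grows, and every other convergent or intermediate fraction in range is farther away.
Largest k: floor((33 - q_{-1})/q_0) = floor((33 - 0)/1) = 33 (using the seeds p_{-1} = 1, q_{-1} = 0).
That gives (33*8 + 1)/(33*1 + 0) = 265/33.
Compare the errors: |x - 8/1| = |969*1 - 8*121|/(121*1) = 1/121, and |x - 265/33| = |969*33 - 265*121|/(121*33) = 88/3993.
Cross-multiplying, 1*3993 = 3993 < 10648 = 88*121, so 1/121 is smaller: the convergent 8/1 is closer to x than 265/33.

8/1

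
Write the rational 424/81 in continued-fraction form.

Run the Euclidean algorithm on 424 and 81; the successive quotients are the partial quotients a_0, a_1, ... (each step inverts the fractional part left over by the previous one):
  424 = 5*81 + 19, so a_0 = 5.
  81 = 4*19 + 5, so a_1 = 4.
  19 = 3*5 + 4, so a_2 = 3.
  5 = 1*4 + 1, so a_3 = 1.
  4 = 4*1 + 0, so a_4 = 4.
The remainder reaches 0 after 5 divisions, so the expansion has 5 partial quotients, read off in order.

[5; 4, 3, 1, 4]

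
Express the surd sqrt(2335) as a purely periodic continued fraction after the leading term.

[48; (3, 9, 3, 96)]

Write x_i = (sqrt(2335) + m_i)/d_i with (m_0, d_0) = (0, 1). a_0 = floor(sqrt(2335)) = 48, since 48^2 = 2304 <= 2335 < 2401 = 49^2.
Iterate m_{i+1} = d_i*a_i - m_i, d_{i+1} = (2335 - m_{i+1}^2)/d_i, a_{i+1} = floor((a_0 + m_{i+1})/d_{i+1}):
  m_1 = 1*48 - 0 = 48, d_1 = (2335 - 48^2)/1 = 31/1 = 31, a_1 = floor((48 + 48)/31) = 3.
  m_2 = 31*3 - 48 = 45, d_2 = (2335 - 45^2)/31 = 310/31 = 10, a_2 = floor((48 + 45)/10) = 9.
  m_3 = 10*9 - 45 = 45, d_3 = (2335 - 45^2)/10 = 310/10 = 31, a_3 = floor((48 + 45)/31) = 3.
  m_4 = 31*3 - 45 = 48, d_4 = (2335 - 48^2)/31 = 31/31 = 1, a_4 = floor((48 + 48)/1) = 96.
  m_5 = 1*96 - 48 = 48, d_5 = (2335 - 48^2)/1 = 31/1 = 31: (m_5, d_5) = (m_1, d_1) = (48, 31), so from here the quotients repeat a_1, ..., a_4; the period length is 4.
Hence the expansion of sqrt(2335) is a_0 = 48 followed by the repeating block 3, 9, 3, 96 (period 4).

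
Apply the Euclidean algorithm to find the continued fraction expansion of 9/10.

[0; 1, 9]

Run the Euclidean algorithm on 9 and 10; the successive quotients are the partial quotients a_0, a_1, ... (each step inverts the fractional part left over by the previous one):
  9 = 0*10 + 9, so a_0 = 0.
  10 = 1*9 + 1, so a_1 = 1.
  9 = 9*1 + 0, so a_2 = 9.
The remainder reaches 0 after 3 divisions, so the expansion has 3 partial quotients, read off in order.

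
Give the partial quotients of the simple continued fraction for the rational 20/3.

[6; 1, 2]

Run the Euclidean algorithm on 20 and 3; the successive quotients are the partial quotients a_0, a_1, ... (each step inverts the fractional part left over by the previous one):
  20 = 6*3 + 2, so a_0 = 6.
  3 = 1*2 + 1, so a_1 = 1.
  2 = 2*1 + 0, so a_2 = 2.
The remainder reaches 0 after 3 divisions, so the expansion has 3 partial quotients, read off in order.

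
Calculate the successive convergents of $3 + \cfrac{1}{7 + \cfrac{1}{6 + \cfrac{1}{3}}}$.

Using the convergent recurrence p_i = a_i*p_{i-1} + p_{i-2}, q_i = a_i*q_{i-1} + q_{i-2} with p_{-2}=0, p_{-1}=1, q_{-2}=1, q_{-1}=0:
  i=0: a_0=3, p_0 = 3*1 + 0 = 3, q_0 = 3*0 + 1 = 1.
  i=1: a_1=7, p_1 = 7*3 + 1 = 22, q_1 = 7*1 + 0 = 7.
  i=2: a_2=6, p_2 = 6*22 + 3 = 135, q_2 = 6*7 + 1 = 43.
  i=3: a_3=3, p_3 = 3*135 + 22 = 427, q_3 = 3*43 + 7 = 136.

3/1, 22/7, 135/43, 427/136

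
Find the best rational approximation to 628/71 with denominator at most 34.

Expand x = 628/71 as a continued fraction with the Euclidean algorithm:
  628 = 8*71 + 60, so a_0 = 8.
  71 = 1*60 + 11, so a_1 = 1.
  60 = 5*11 + 5, so a_2 = 5.
  11 = 2*5 + 1, so a_3 = 2.
  5 = 5*1 + 0, so a_4 = 5.
so x = [8; 1, 5, 2, 5].
Convergents (p_i = a_i*p_{i-1} + p_{i-2}, q_i = a_i*q_{i-1} + q_{i-2} with p_{-2}=0, p_{-1}=1, q_{-2}=1, q_{-1}=0), until the denominator exceeds 34:
  i=0: a_0=8, p_0 = 8*1 + 0 = 8, q_0 = 8*0 + 1 = 1.
  i=1: a_1=1, p_1 = 1*8 + 1 = 9, q_1 = 1*1 + 0 = 1.
  i=2: a_2=5, p_2 = 5*9 + 8 = 53, q_2 = 5*1 + 1 = 6.
  i=3: a_3=2, p_3 = 2*53 + 9 = 115, q_3 = 2*6 + 1 = 13.
  i=4: a_4=5, p_4 = 5*115 + 53 = 628, q_4 = 5*13 + 6 = 71.
q_4 = 71 > 34, so the last convergent with denominator <= 34 is p_3/q_3 = 115/13.
The closest fraction with denominator <= 34 is either p_3/q_3 or the intermediate fraction (k*p_3 + p_2)/(k*q_3 + q_2) with the largest k >= 1 whose denominator stays <= 34; these approach x as k grows, and every other convergent or intermediate fraction in range is farther away.
Largest k: floor((34 - q_2)/q_3) = floor((34 - 6)/13) = 2.
That gives (2*115 + 53)/(2*13 + 6) = 283/32.
Compare the errors: |x - 115/13| = |628*13 - 115*71|/(71*13) = 1/923, and |x - 283/32| = |628*32 - 283*71|/(71*32) = 3/2272.
Cross-multiplying, 1*2272 = 2272 < 2769 = 3*923, so 1/923 is smaller: the convergent 115/13 is closer to x than 283/32.

115/13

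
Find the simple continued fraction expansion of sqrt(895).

Write x_i = (sqrt(895) + m_i)/d_i with (m_0, d_0) = (0, 1). a_0 = floor(sqrt(895)) = 29, since 29^2 = 841 <= 895 < 900 = 30^2.
Iterate m_{i+1} = d_i*a_i - m_i, d_{i+1} = (895 - m_{i+1}^2)/d_i, a_{i+1} = floor((a_0 + m_{i+1})/d_{i+1}):
  m_1 = 1*29 - 0 = 29, d_1 = (895 - 29^2)/1 = 54/1 = 54, a_1 = floor((29 + 29)/54) = 1.
  m_2 = 54*1 - 29 = 25, d_2 = (895 - 25^2)/54 = 270/54 = 5, a_2 = floor((29 + 25)/5) = 10.
  m_3 = 5*10 - 25 = 25, d_3 = (895 - 25^2)/5 = 270/5 = 54, a_3 = floor((29 + 25)/54) = 1.
  m_4 = 54*1 - 25 = 29, d_4 = (895 - 29^2)/54 = 54/54 = 1, a_4 = floor((29 + 29)/1) = 58.
  m_5 = 1*58 - 29 = 29, d_5 = (895 - 29^2)/1 = 54/1 = 54: (m_5, d_5) = (m_1, d_1) = (29, 54), so from here the quotients repeat a_1, ..., a_4; the period length is 4.
Hence the expansion of sqrt(895) is a_0 = 29 followed by the repeating block 1, 10, 1, 58 (period 4).

[29; (1, 10, 1, 58)]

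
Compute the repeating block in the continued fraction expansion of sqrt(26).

Write x_i = (sqrt(26) + m_i)/d_i with (m_0, d_0) = (0, 1). a_0 = floor(sqrt(26)) = 5, since 5^2 = 25 <= 26 < 36 = 6^2.
Iterate m_{i+1} = d_i*a_i - m_i, d_{i+1} = (26 - m_{i+1}^2)/d_i, a_{i+1} = floor((a_0 + m_{i+1})/d_{i+1}):
  m_1 = 1*5 - 0 = 5, d_1 = (26 - 5^2)/1 = 1/1 = 1, a_1 = floor((5 + 5)/1) = 10.
  m_2 = 1*10 - 5 = 5, d_2 = (26 - 5^2)/1 = 1/1 = 1: (m_2, d_2) = (m_1, d_1) = (5, 1), so from here the quotient a_1 repeats; the period length is 1.
Hence the expansion of sqrt(26) is a_0 = 5 followed by the repeating block 10 (period 1).

[5; (10)]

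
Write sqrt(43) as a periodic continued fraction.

[6; (1, 1, 3, 1, 5, 1, 3, 1, 1, 12)]

Write x_i = (sqrt(43) + m_i)/d_i with (m_0, d_0) = (0, 1). a_0 = floor(sqrt(43)) = 6, since 6^2 = 36 <= 43 < 49 = 7^2.
Iterate m_{i+1} = d_i*a_i - m_i, d_{i+1} = (43 - m_{i+1}^2)/d_i, a_{i+1} = floor((a_0 + m_{i+1})/d_{i+1}):
  m_1 = 1*6 - 0 = 6, d_1 = (43 - 6^2)/1 = 7/1 = 7, a_1 = floor((6 + 6)/7) = 1.
  m_2 = 7*1 - 6 = 1, d_2 = (43 - 1^2)/7 = 42/7 = 6, a_2 = floor((6 + 1)/6) = 1.
  m_3 = 6*1 - 1 = 5, d_3 = (43 - 5^2)/6 = 18/6 = 3, a_3 = floor((6 + 5)/3) = 3.
  m_4 = 3*3 - 5 = 4, d_4 = (43 - 4^2)/3 = 27/3 = 9, a_4 = floor((6 + 4)/9) = 1.
  m_5 = 9*1 - 4 = 5, d_5 = (43 - 5^2)/9 = 18/9 = 2, a_5 = floor((6 + 5)/2) = 5.
  m_6 = 2*5 - 5 = 5, d_6 = (43 - 5^2)/2 = 18/2 = 9, a_6 = floor((6 + 5)/9) = 1.
  m_7 = 9*1 - 5 = 4, d_7 = (43 - 4^2)/9 = 27/9 = 3, a_7 = floor((6 + 4)/3) = 3.
  m_8 = 3*3 - 4 = 5, d_8 = (43 - 5^2)/3 = 18/3 = 6, a_8 = floor((6 + 5)/6) = 1.
  m_9 = 6*1 - 5 = 1, d_9 = (43 - 1^2)/6 = 42/6 = 7, a_9 = floor((6 + 1)/7) = 1.
  m_10 = 7*1 - 1 = 6, d_10 = (43 - 6^2)/7 = 7/7 = 1, a_10 = floor((6 + 6)/1) = 12.
  m_11 = 1*12 - 6 = 6, d_11 = (43 - 6^2)/1 = 7/1 = 7: (m_11, d_11) = (m_1, d_1) = (6, 7), so from here the quotients repeat a_1, ..., a_10; the period length is 10.
Hence the expansion of sqrt(43) is a_0 = 6 followed by the repeating block 1, 1, 3, 1, 5, 1, 3, 1, 1, 12 (period 10).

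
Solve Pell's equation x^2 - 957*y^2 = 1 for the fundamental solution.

(x, y) = (14849, 480)

First expand sqrt(957) as a continued fraction. With x_i = (sqrt(957) + m_i)/d_i and (m_0, d_0) = (0, 1): a_0 = floor(sqrt(957)) = 30, since 30^2 = 900 <= 957 < 961 = 31^2.
Iterate m_{i+1} = d_i*a_i - m_i, d_{i+1} = (957 - m_{i+1}^2)/d_i, a_{i+1} = floor((a_0 + m_{i+1})/d_{i+1}):
  m_1 = 1*30 - 0 = 30, d_1 = (957 - 30^2)/1 = 57/1 = 57, a_1 = floor((30 + 30)/57) = 1.
  m_2 = 57*1 - 30 = 27, d_2 = (957 - 27^2)/57 = 228/57 = 4, a_2 = floor((30 + 27)/4) = 14.
  m_3 = 4*14 - 27 = 29, d_3 = (957 - 29^2)/4 = 116/4 = 29, a_3 = floor((30 + 29)/29) = 2.
  m_4 = 29*2 - 29 = 29, d_4 = (957 - 29^2)/29 = 116/29 = 4, a_4 = floor((30 + 29)/4) = 14.
  m_5 = 4*14 - 29 = 27, d_5 = (957 - 27^2)/4 = 228/4 = 57, a_5 = floor((30 + 27)/57) = 1.
  m_6 = 57*1 - 27 = 30, d_6 = (957 - 30^2)/57 = 57/57 = 1, a_6 = floor((30 + 30)/1) = 60.
  m_7 = 1*60 - 30 = 30, d_7 = (957 - 30^2)/1 = 57/1 = 57: (m_7, d_7) = (m_1, d_1) = (30, 57), so from here the quotients repeat a_1, ..., a_6; the period length is 6.
So sqrt(957) = [30; (1, 14, 2, 14, 1, 60)] with period length k = 6.
k is even, so the fundamental solution of x^2 - 957y^2 = 1 is (p_{k-1}, q_{k-1}) = (p_5, q_5); compute convergents through index 5.
Convergents (p_i = a_i*p_{i-1} + p_{i-2}, q_i = a_i*q_{i-1} + q_{i-2} with p_{-2}=0, p_{-1}=1, q_{-2}=1, q_{-1}=0):
  i=0: a_0=30, p_0 = 30*1 + 0 = 30, q_0 = 30*0 + 1 = 1.
  i=1: a_1=1, p_1 = 1*30 + 1 = 31, q_1 = 1*1 + 0 = 1.
  i=2: a_2=14, p_2 = 14*31 + 30 = 464, q_2 = 14*1 + 1 = 15.
  i=3: a_3=2, p_3 = 2*464 + 31 = 959, q_3 = 2*15 + 1 = 31.
  i=4: a_4=14, p_4 = 14*959 + 464 = 13890, q_4 = 14*31 + 15 = 449.
  i=5: a_5=1, p_5 = 1*13890 + 959 = 14849, q_5 = 1*449 + 31 = 480.
Check: 14849^2 - 957*480^2 = 220492801 - 220492800 = 1, so (x, y) = (14849, 480) solves the equation, and by the theorem it is the least positive solution.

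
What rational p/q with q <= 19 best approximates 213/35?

Expand x = 213/35 as a continued fraction with the Euclidean algorithm:
  213 = 6*35 + 3, so a_0 = 6.
  35 = 11*3 + 2, so a_1 = 11.
  3 = 1*2 + 1, so a_2 = 1.
  2 = 2*1 + 0, so a_3 = 2.
so x = [6; 11, 1, 2].
Convergents (p_i = a_i*p_{i-1} + p_{i-2}, q_i = a_i*q_{i-1} + q_{i-2} with p_{-2}=0, p_{-1}=1, q_{-2}=1, q_{-1}=0), until the denominator exceeds 19:
  i=0: a_0=6, p_0 = 6*1 + 0 = 6, q_0 = 6*0 + 1 = 1.
  i=1: a_1=11, p_1 = 11*6 + 1 = 67, q_1 = 11*1 + 0 = 11.
  i=2: a_2=1, p_2 = 1*67 + 6 = 73, q_2 = 1*11 + 1 = 12.
  i=3: a_3=2, p_3 = 2*73 + 67 = 213, q_3 = 2*12 + 11 = 35.
q_3 = 35 > 19, so the last convergent with denominator <= 19 is p_2/q_2 = 73/12.
The closest fraction with denominator <= 19 is either p_2/q_2 or the intermediate fraction (k*p_2 + p_1)/(k*q_2 + q_1) with the largest k >= 1 whose denominator stays <= 19; these approach x as k grows, and every other convergent or intermediate fraction in range is farther away.
Largest k: floor((19 - q_1)/q_2) = floor((19 - 11)/12) = 0.
Since k = 0, no intermediate fraction beyond p_2/q_2 has denominator <= 19, so the convergent 73/12 is the closest (its error is |213*12 - 73*35|/(35*12) = 1/420).

73/12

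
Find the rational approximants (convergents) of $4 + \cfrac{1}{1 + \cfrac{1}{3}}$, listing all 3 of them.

4/1, 5/1, 19/4

Using the convergent recurrence p_i = a_i*p_{i-1} + p_{i-2}, q_i = a_i*q_{i-1} + q_{i-2} with p_{-2}=0, p_{-1}=1, q_{-2}=1, q_{-1}=0:
  i=0: a_0=4, p_0 = 4*1 + 0 = 4, q_0 = 4*0 + 1 = 1.
  i=1: a_1=1, p_1 = 1*4 + 1 = 5, q_1 = 1*1 + 0 = 1.
  i=2: a_2=3, p_2 = 3*5 + 4 = 19, q_2 = 3*1 + 1 = 4.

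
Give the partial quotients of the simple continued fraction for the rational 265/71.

[3; 1, 2, 1, 2, 1, 4]

Run the Euclidean algorithm on 265 and 71; the successive quotients are the partial quotients a_0, a_1, ... (each step inverts the fractional part left over by the previous one):
  265 = 3*71 + 52, so a_0 = 3.
  71 = 1*52 + 19, so a_1 = 1.
  52 = 2*19 + 14, so a_2 = 2.
  19 = 1*14 + 5, so a_3 = 1.
  14 = 2*5 + 4, so a_4 = 2.
  5 = 1*4 + 1, so a_5 = 1.
  4 = 4*1 + 0, so a_6 = 4.
The remainder reaches 0 after 7 divisions, so the expansion has 7 partial quotients, read off in order.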